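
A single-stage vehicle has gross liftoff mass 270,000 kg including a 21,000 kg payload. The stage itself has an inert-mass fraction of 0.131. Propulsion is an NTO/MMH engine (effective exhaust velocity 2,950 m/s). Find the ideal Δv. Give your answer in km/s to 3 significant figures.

Δv ≈ 4.77 km/s

Stage wet mass = m₀ − payload = 270,000 − 21,000 = 249,000 kg.
Stage dry mass = ε × stage wet mass = 0.131 × 249,000 = 32,619 kg.
Burnout mass m_f = stage dry + payload = 32,619 + 21,000 = 53,619 kg.
Δv = v_e · ln(270,000/53,619) = 2950.0 × ln(5.036) = 2950.0 × 1.6165 ≈ 4769 m/s.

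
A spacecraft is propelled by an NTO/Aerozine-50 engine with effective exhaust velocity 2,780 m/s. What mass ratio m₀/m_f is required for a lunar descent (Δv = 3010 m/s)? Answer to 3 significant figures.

From the ideal rocket equation, m₀/m_f = exp(Δv / v_e) = exp(3010 / 2780.0) = exp(1.0827) = 2.9527.

mass ratio ≈ 2.95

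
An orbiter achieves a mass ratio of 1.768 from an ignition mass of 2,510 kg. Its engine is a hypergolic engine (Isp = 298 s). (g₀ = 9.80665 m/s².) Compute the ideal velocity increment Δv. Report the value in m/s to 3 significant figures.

Δv ≈ 1670 m/s

v_e = Isp · g₀ = 298 × 9.80665 = 2922.4 m/s.
By the Tsiolkovsky rocket equation, Δv = v_e · ln(1.768) = 2922.4 × 0.5698 ≈ 1665.3 m/s.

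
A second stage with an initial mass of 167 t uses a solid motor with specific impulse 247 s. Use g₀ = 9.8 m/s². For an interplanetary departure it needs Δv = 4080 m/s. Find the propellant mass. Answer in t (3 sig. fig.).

v_e = Isp · g₀ = 247 × 9.8 = 2420.6 m/s.
Using Δv = v_e ln(m₀/m_f): m₀/m_f = exp(Δv / v_e) = exp(4080 / 2420.6) = exp(1.6855) = 5.3953.
m_f = 167 / 5.3953 = 30.9529 t, so propellant = m₀ − m_f = 167 − 30.9529 = 136.0471 t.

propellant mass ≈ 136 t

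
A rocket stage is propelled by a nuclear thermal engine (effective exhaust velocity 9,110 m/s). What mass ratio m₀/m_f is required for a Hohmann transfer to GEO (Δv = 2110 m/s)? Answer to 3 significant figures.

Using Δv = v_e ln(m₀/m_f): m₀/m_f = exp(Δv / v_e) = exp(2110 / 9110.0) = exp(0.2316) = 1.2606.

mass ratio ≈ 1.26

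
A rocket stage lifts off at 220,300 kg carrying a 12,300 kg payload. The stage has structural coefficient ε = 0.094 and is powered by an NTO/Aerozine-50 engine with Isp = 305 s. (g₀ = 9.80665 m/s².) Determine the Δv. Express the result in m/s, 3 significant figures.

Δv ≈ 5780 m/s

Stage wet mass = m₀ − payload = 220,300 − 12,300 = 208,000 kg.
Stage dry mass = ε × stage wet mass = 0.094 × 208,000 = 19,552 kg.
Burnout mass m_f = stage dry + payload = 19,552 + 12,300 = 31,852 kg.
v_e = Isp · g₀ = 305 × 9.80665 = 2991.0 m/s.
Rocket equation: Δv = v_e · ln(220,300/31,852) = 2991.0 × ln(6.916) = 2991.0 × 1.9339 ≈ 5784 m/s.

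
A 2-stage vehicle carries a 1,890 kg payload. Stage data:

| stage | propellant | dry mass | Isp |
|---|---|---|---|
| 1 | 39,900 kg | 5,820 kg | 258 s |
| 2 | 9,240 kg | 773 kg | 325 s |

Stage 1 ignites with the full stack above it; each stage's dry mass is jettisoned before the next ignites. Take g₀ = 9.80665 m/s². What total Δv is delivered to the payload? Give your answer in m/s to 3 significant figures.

Δv ≈ 7760 m/s

Ignition mass of stage 1 = 39,900+5,820 + 9,240+773 + 1,890 = 57,623 kg.
Stage 1: m₀ = 57,623 kg, m_f = 57,623 − 39,900 = 17,723 kg; Δv = 258×9.80665×ln(3.251) = 2530.1×1.1791 ≈ 2983 m/s.
Stage 2: m₀ = 11,903 kg, m_f = 11,903 − 9,240 = 2,663 kg; Δv = 325×9.80665×ln(4.47) = 3187.2×1.4973 ≈ 4772 m/s.
Total Δv = 2983 + 4772 = 7755 m/s.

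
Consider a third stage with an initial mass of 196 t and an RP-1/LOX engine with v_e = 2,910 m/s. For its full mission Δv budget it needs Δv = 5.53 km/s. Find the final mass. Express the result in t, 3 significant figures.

final mass ≈ 29.3 t

By the Tsiolkovsky rocket equation, m₀/m_f = exp(Δv / v_e) = exp(5530 / 2910.0) = exp(1.9003) = 6.6882.
m_f = m₀ / 6.6882 = 196 / 6.6882 = 29.3053 t.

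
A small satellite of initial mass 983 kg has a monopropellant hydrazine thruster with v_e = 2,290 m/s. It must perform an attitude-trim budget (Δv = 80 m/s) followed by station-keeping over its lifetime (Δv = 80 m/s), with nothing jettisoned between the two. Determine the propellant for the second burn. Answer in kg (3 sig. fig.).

After the first burn: m = 983 × exp(−80/2290.0) = 983 × 0.96567 = 949.254 kg.
After the second burn: m = 949.254 × exp(−80/2290.0) = 949.254 × 0.96567 = 916.666 kg.
Second-burn propellant = 949.254 − 916.666 = 32.588 kg.

propellant for the second burn ≈ 32.6 kg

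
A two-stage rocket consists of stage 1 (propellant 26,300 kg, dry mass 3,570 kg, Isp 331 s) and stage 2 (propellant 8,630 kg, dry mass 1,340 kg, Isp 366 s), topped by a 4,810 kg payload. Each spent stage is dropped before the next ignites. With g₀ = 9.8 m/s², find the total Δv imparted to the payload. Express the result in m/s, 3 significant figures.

Ignition mass of stage 1 = 26,300+3,570 + 8,630+1,340 + 4,810 = 44,650 kg.
Stage 1: m₀ = 44,650 kg, m_f = 44,650 − 26,300 = 18,350 kg; Δv = 331×9.8×ln(2.433) = 3243.8×0.8892 ≈ 2884 m/s.
Stage 2: m₀ = 14,780 kg, m_f = 14,780 − 8,630 = 6,150 kg; Δv = 366×9.8×ln(2.403) = 3586.8×0.8768 ≈ 3145 m/s.
Total Δv = 2884 + 3145 = 6029 m/s.

Δv ≈ 6030 m/s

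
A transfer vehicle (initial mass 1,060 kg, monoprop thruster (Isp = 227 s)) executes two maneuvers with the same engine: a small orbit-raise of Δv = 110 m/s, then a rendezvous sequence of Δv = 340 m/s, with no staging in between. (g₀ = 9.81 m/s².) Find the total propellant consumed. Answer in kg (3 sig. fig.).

total propellant consumed ≈ 194 kg

v_e = Isp · g₀ = 227 × 9.81 = 2226.9 m/s.
After the first burn: m = 1060 × exp(−110/2226.9) = 1060 × 0.95180 = 1,008.91 kg.
After the second burn: m = 1,008.91 × exp(−340/2226.9) = 1,008.91 × 0.85840 = 866.048 kg.
Total propellant = m₀ − m_final = 1060 − 866.048 = 193.952 kg.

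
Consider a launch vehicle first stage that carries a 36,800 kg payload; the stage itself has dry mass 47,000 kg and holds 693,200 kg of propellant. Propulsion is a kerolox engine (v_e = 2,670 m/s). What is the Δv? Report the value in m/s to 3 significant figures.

Δv ≈ 5950 m/s

m₀ = payload + dry + propellant = 36,800 + 47,000 + 693,200 = 777,000 kg.
m_f = payload + dry = 36,800 + 47,000 = 83,800 kg.
By the Tsiolkovsky rocket equation, Δv = v_e · ln(m₀/m_f) = 2670.0 × ln(9.272) = 2670.0 × 2.2270 ≈ 5946.1 m/s.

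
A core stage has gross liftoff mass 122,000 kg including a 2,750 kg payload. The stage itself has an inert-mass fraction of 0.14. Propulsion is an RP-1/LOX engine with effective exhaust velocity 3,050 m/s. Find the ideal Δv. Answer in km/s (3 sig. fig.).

Stage wet mass = m₀ − payload = 122,000 − 2,750 = 119,250 kg.
Stage dry mass = ε × stage wet mass = 0.14 × 119,250 = 16,695 kg.
Burnout mass m_f = stage dry + payload = 16,695 + 2,750 = 19,445 kg.
From the ideal rocket equation, Δv = v_e · ln(122,000/19,445) = 3050.0 × ln(6.274) = 3050.0 × 1.8364 ≈ 5601 m/s.

Δv ≈ 5.60 km/s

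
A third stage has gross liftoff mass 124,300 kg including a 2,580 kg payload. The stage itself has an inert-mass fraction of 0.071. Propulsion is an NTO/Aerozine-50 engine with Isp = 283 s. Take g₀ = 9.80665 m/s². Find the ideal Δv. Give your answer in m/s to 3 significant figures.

Δv ≈ 6670 m/s

Stage wet mass = m₀ − payload = 124,300 − 2,580 = 121,720 kg.
Stage dry mass = ε × stage wet mass = 0.071 × 121,720 = 8,642.12 kg.
Burnout mass m_f = stage dry + payload = 8,642.12 + 2,580 = 11,222.12 kg.
v_e = Isp · g₀ = 283 × 9.80665 = 2775.3 m/s.
Rocket equation: Δv = v_e · ln(124,300/11,222.12) = 2775.3 × ln(11.08) = 2775.3 × 2.4048 ≈ 6674 m/s.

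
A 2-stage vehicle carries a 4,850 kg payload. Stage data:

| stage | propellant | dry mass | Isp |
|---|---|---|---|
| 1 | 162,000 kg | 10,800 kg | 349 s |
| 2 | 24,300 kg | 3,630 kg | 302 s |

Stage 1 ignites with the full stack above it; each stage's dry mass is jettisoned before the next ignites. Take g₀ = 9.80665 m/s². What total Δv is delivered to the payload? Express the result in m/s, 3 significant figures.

Δv ≈ 9310 m/s

Ignition mass of stage 1 = 162,000+10,800 + 24,300+3,630 + 4,850 = 205,580 kg.
Stage 1: m₀ = 205,580 kg, m_f = 205,580 − 162,000 = 43,580 kg; Δv = 349×9.80665×ln(4.717) = 3422.5×1.5512 ≈ 5309 m/s.
Stage 2: m₀ = 32,780 kg, m_f = 32,780 − 24,300 = 8,480 kg; Δv = 302×9.80665×ln(3.866) = 2961.6×1.3521 ≈ 4004 m/s.
Total Δv = 5309 + 4004 = 9313 m/s.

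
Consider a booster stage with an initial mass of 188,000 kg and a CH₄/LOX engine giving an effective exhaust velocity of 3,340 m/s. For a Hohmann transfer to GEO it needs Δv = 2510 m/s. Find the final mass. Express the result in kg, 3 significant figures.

From the ideal rocket equation, m₀/m_f = exp(Δv / v_e) = exp(2510 / 3340.0) = exp(0.7515) = 2.1202.
m_f = m₀ / 2.1202 = 188,000 / 2.1202 = 88,670.9 kg.

final mass ≈ 88700 kg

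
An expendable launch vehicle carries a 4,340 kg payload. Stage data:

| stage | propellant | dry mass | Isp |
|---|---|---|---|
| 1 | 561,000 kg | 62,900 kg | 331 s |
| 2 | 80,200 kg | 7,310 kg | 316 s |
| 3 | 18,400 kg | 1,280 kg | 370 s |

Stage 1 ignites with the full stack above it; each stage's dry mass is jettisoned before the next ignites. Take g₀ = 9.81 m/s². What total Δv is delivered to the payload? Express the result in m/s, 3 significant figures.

Ignition mass of stage 1 = 561,000+62,900 + 80,200+7,310 + 18,400+1,280 + 4,340 = 735,430 kg.
Stage 1: m₀ = 735,430 kg, m_f = 735,430 − 561,000 = 174,430 kg; Δv = 331×9.81×ln(4.216) = 3247.1×1.4389 ≈ 4672 m/s.
Stage 2: m₀ = 111,530 kg, m_f = 111,530 − 80,200 = 31,330 kg; Δv = 316×9.81×ln(3.56) = 3100.0×1.2697 ≈ 3936 m/s.
Stage 3: m₀ = 24,020 kg, m_f = 24,020 − 18,400 = 5,620 kg; Δv = 370×9.81×ln(4.274) = 3629.7×1.4526 ≈ 5272 m/s.
Total Δv = 4672 + 3936 + 5272 = 13880 m/s.

Δv ≈ 13900 m/s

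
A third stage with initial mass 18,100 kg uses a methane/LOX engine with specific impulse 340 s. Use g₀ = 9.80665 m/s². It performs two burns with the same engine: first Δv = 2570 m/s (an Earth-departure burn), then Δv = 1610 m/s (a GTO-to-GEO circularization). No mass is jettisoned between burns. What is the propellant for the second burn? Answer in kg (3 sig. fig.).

v_e = Isp · g₀ = 340 × 9.80665 = 3334.3 m/s.
After the first burn: m = 18100 × exp(−2570/3334.3) = 18100 × 0.46265 = 8,373.97 kg.
After the second burn: m = 8,373.97 × exp(−1610/3334.3) = 8,373.97 × 0.61701 = 5,166.82 kg.
Second-burn propellant = 8,373.97 − 5,166.82 = 3,207.15 kg.

propellant for the second burn ≈ 3210 kg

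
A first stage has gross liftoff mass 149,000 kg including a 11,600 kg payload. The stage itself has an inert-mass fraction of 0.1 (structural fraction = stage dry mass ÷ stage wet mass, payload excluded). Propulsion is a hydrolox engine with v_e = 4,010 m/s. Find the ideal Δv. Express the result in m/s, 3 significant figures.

Δv ≈ 7100 m/s

Stage wet mass = m₀ − payload = 149,000 − 11,600 = 137,400 kg.
Stage dry mass = ε × stage wet mass = 0.1 × 137,400 = 13,740 kg.
Burnout mass m_f = stage dry + payload = 13,740 + 11,600 = 25,340 kg.
Δv = v_e · ln(149,000/25,340) = 4010.0 × ln(5.88) = 4010.0 × 1.7716 ≈ 7104 m/s.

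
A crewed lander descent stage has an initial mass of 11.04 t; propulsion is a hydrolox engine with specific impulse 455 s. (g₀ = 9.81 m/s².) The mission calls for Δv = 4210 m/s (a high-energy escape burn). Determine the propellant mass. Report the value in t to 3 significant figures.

v_e = Isp · g₀ = 455 × 9.81 = 4463.6 m/s.
Rocket equation: m₀/m_f = exp(Δv / v_e) = exp(4210 / 4463.6) = exp(0.9432) = 2.5682.
m_f = 11.04 / 2.5682 = 4.29873 t, so propellant = m₀ − m_f = 11.04 − 4.29873 = 6.74127 t.

propellant mass ≈ 6.74 t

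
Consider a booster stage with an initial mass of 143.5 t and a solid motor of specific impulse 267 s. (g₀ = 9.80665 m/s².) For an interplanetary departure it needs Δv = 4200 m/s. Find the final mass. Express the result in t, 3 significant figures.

v_e = Isp · g₀ = 267 × 9.80665 = 2618.4 m/s.
From the ideal rocket equation, m₀/m_f = exp(Δv / v_e) = exp(4200 / 2618.4) = exp(1.6040) = 4.9731.
m_f = m₀ / 4.9731 = 143.5 / 4.9731 = 28.8552 t.

final mass ≈ 28.9 t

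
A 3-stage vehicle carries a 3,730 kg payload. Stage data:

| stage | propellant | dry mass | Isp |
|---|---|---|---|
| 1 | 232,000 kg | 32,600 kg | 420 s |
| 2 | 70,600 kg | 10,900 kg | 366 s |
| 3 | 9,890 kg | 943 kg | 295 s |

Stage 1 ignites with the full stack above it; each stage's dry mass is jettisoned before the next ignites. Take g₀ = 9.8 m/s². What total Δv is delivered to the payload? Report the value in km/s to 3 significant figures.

Δv ≈ 12.3 km/s

Ignition mass of stage 1 = 232,000+32,600 + 70,600+10,900 + 9,890+943 + 3,730 = 360,663 kg.
Stage 1: m₀ = 360,663 kg, m_f = 360,663 − 232,000 = 128,663 kg; Δv = 420×9.8×ln(2.803) = 4116.0×1.0307 ≈ 4243 m/s.
Stage 2: m₀ = 96,063 kg, m_f = 96,063 − 70,600 = 25,463 kg; Δv = 366×9.8×ln(3.773) = 3586.8×1.3278 ≈ 4762 m/s.
Stage 3: m₀ = 14,563 kg, m_f = 14,563 − 9,890 = 4,673 kg; Δv = 295×9.8×ln(3.116) = 2891.0×1.1367 ≈ 3286 m/s.
Total Δv = 4243 + 4762 + 3286 = 12291 m/s.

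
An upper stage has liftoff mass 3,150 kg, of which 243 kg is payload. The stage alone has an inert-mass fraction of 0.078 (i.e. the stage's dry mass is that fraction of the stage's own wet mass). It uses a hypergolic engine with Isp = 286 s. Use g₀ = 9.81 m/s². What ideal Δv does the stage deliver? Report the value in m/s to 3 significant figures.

Δv ≈ 5340 m/s

Stage wet mass = m₀ − payload = 3,150 − 243 = 2,907 kg.
Stage dry mass = ε × stage wet mass = 0.078 × 2,907 = 226.746 kg.
Burnout mass m_f = stage dry + payload = 226.746 + 243 = 469.746 kg.
v_e = Isp · g₀ = 286 × 9.81 = 2805.7 m/s.
From the ideal rocket equation, Δv = v_e · ln(3,150/469.746) = 2805.7 × ln(6.706) = 2805.7 × 1.9030 ≈ 5339 m/s.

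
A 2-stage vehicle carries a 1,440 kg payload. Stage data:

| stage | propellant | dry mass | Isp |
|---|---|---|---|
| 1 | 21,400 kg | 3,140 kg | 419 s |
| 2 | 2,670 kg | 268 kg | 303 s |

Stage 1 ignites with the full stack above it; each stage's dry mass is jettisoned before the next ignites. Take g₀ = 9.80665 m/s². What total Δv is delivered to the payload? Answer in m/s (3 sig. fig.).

Ignition mass of stage 1 = 21,400+3,140 + 2,670+268 + 1,440 = 28,918 kg.
Stage 1: m₀ = 28,918 kg, m_f = 28,918 − 21,400 = 7,518 kg; Δv = 419×9.80665×ln(3.847) = 4109.0×1.3472 ≈ 5535 m/s.
Stage 2: m₀ = 4,378 kg, m_f = 4,378 − 2,670 = 1,708 kg; Δv = 303×9.80665×ln(2.563) = 2971.4×0.9413 ≈ 2797 m/s.
Total Δv = 5535 + 2797 = 8332 m/s.

Δv ≈ 8330 m/s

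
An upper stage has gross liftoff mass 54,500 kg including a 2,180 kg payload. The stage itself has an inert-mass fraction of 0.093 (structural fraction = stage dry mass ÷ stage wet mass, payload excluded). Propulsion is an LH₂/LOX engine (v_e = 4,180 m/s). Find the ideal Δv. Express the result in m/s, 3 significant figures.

Δv ≈ 8550 m/s

Stage wet mass = m₀ − payload = 54,500 − 2,180 = 52,320 kg.
Stage dry mass = ε × stage wet mass = 0.093 × 52,320 = 4,865.76 kg.
Burnout mass m_f = stage dry + payload = 4,865.76 + 2,180 = 7,045.76 kg.
Δv = v_e · ln(54,500/7,045.76) = 4180.0 × ln(7.735) = 4180.0 × 2.0458 ≈ 8551 m/s.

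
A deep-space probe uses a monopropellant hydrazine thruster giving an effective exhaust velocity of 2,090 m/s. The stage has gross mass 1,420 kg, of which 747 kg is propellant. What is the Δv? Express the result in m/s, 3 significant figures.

m_f = m₀ − m_prop = 1,420 − 747 = 673 kg.
Δv = v_e · ln(m₀/m_f) = 2090.0 × ln(2.11) = 2090.0 × 0.7467 ≈ 1560.5 m/s.

Δv ≈ 1560 m/s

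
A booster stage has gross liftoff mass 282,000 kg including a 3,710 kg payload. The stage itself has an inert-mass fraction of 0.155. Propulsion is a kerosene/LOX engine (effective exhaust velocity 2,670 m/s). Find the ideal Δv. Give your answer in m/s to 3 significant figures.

Stage wet mass = m₀ − payload = 282,000 − 3,710 = 278,290 kg.
Stage dry mass = ε × stage wet mass = 0.155 × 278,290 = 43,135 kg.
Burnout mass m_f = stage dry + payload = 43,135 + 3,710 = 46,845 kg.
From the ideal rocket equation, Δv = v_e · ln(282,000/46,845) = 2670.0 × ln(6.02) = 2670.0 × 1.7951 ≈ 4793 m/s.

Δv ≈ 4790 m/s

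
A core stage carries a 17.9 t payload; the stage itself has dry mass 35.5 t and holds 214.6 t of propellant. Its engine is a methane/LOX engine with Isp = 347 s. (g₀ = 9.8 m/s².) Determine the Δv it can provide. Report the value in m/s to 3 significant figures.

v_e = Isp · g₀ = 347 × 9.8 = 3400.6 m/s.
m₀ = payload + dry + propellant = 17.9 + 35.5 + 214.6 = 268 t.
m_f = payload + dry = 17.9 + 35.5 = 53.4 t.
Using Δv = v_e ln(m₀/m_f): Δv = v_e · ln(m₀/m_f) = 3400.6 × ln(5.019) = 3400.6 × 1.6132 ≈ 5485.8 m/s.

Δv ≈ 5490 m/s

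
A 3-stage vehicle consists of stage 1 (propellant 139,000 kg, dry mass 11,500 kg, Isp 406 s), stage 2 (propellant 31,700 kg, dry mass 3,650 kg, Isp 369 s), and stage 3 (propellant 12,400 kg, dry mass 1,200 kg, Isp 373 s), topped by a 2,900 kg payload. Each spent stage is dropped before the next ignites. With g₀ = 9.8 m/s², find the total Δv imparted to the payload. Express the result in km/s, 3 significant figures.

Δv ≈ 13.1 km/s

Ignition mass of stage 1 = 139,000+11,500 + 31,700+3,650 + 12,400+1,200 + 2,900 = 202,350 kg.
Stage 1: m₀ = 202,350 kg, m_f = 202,350 − 139,000 = 63,350 kg; Δv = 406×9.8×ln(3.194) = 3978.8×1.1613 ≈ 4621 m/s.
Stage 2: m₀ = 51,850 kg, m_f = 51,850 − 31,700 = 20,150 kg; Δv = 369×9.8×ln(2.573) = 3616.2×0.9452 ≈ 3418 m/s.
Stage 3: m₀ = 16,500 kg, m_f = 16,500 − 12,400 = 4,100 kg; Δv = 373×9.8×ln(4.024) = 3655.4×1.3924 ≈ 5090 m/s.
Total Δv = 4621 + 3418 + 5090 = 13129 m/s.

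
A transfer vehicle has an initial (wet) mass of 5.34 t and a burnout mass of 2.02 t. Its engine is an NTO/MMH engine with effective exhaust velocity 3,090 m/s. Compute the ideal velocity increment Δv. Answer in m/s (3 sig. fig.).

Using Δv = v_e ln(m₀/m_f): Δv = v_e · ln(m₀/m_f) = 3090.0 × ln(2.644) = 3090.0 × 0.9721 ≈ 3003.9 m/s.

Δv ≈ 3000 m/s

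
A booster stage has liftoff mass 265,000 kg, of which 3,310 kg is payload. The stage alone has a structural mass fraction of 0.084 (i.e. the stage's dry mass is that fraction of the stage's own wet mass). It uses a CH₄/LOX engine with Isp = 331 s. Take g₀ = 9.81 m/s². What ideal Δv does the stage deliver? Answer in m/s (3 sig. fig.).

Δv ≈ 7630 m/s

Stage wet mass = m₀ − payload = 265,000 − 3,310 = 261,690 kg.
Stage dry mass = ε × stage wet mass = 0.084 × 261,690 = 21,982 kg.
Burnout mass m_f = stage dry + payload = 21,982 + 3,310 = 25,292 kg.
v_e = Isp · g₀ = 331 × 9.81 = 3247.1 m/s.
Rocket equation: Δv = v_e · ln(265,000/25,292) = 3247.1 × ln(10.48) = 3247.1 × 2.3492 ≈ 7628 m/s.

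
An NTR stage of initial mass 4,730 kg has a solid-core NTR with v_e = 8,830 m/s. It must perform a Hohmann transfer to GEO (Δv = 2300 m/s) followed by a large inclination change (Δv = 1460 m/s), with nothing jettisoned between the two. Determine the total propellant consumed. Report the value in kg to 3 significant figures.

After the first burn: m = 4730 × exp(−2300/8830.0) = 4730 × 0.77068 = 3,645.32 kg.
After the second burn: m = 3,645.32 × exp(−1460/8830.0) = 3,645.32 × 0.84760 = 3,089.77 kg.
Total propellant = m₀ − m_final = 4730 − 3,089.77 = 1,640.23 kg.

total propellant consumed ≈ 1640 kg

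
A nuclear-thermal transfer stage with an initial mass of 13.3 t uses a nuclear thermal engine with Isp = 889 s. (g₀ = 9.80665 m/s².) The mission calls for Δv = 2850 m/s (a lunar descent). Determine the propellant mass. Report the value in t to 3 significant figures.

v_e = Isp · g₀ = 889 × 9.80665 = 8718.1 m/s.
m₀/m_f = exp(Δv / v_e) = exp(2850 / 8718.1) = exp(0.3269) = 1.3867.
m_f = 13.3 / 1.3867 = 9.59112 t, so propellant = m₀ − m_f = 13.3 − 9.59112 = 3.70888 t.

propellant mass ≈ 3.71 t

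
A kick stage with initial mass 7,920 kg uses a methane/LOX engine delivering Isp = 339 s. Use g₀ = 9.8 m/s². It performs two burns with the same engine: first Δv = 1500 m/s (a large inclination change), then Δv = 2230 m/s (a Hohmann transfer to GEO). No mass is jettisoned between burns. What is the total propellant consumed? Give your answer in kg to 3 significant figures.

v_e = Isp · g₀ = 339 × 9.8 = 3322.2 m/s.
After the first burn: m = 7920 × exp(−1500/3322.2) = 7920 × 0.63667 = 5,042.43 kg.
After the second burn: m = 5,042.43 × exp(−2230/3322.2) = 5,042.43 × 0.51107 = 2,577.03 kg.
Total propellant = m₀ − m_final = 7920 − 2,577.03 = 5,342.97 kg.

total propellant consumed ≈ 5340 kg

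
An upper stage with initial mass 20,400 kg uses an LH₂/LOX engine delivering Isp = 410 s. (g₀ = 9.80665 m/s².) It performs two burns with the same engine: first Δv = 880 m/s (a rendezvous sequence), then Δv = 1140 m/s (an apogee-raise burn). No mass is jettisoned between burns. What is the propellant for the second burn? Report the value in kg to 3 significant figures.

propellant for the second burn ≈ 4050 kg

v_e = Isp · g₀ = 410 × 9.80665 = 4020.7 m/s.
After the first burn: m = 20400 × exp(−880/4020.7) = 20400 × 0.80343 = 16,390 kg.
After the second burn: m = 16,390 × exp(−1140/4020.7) = 16,390 × 0.75312 = 12,343.6 kg.
Second-burn propellant = 16,390 − 12,343.6 = 4,046.4 kg.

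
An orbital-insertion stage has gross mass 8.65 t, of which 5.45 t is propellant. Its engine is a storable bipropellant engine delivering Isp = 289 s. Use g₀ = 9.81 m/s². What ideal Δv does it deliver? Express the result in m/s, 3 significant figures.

v_e = Isp · g₀ = 289 × 9.81 = 2835.1 m/s.
m_f = m₀ − m_prop = 8.65 − 5.45 = 3.2 t.
Rocket equation: Δv = v_e · ln(m₀/m_f) = 2835.1 × ln(2.703) = 2835.1 × 0.9944 ≈ 2819.2 m/s.

Δv ≈ 2820 m/s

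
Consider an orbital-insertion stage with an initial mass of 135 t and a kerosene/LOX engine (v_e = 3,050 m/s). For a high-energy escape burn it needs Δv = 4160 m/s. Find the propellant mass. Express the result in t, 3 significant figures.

propellant mass ≈ 100 t

Using Δv = v_e ln(m₀/m_f): m₀/m_f = exp(Δv / v_e) = exp(4160 / 3050.0) = exp(1.3639) = 3.9116.
m_f = 135 / 3.9116 = 34.5127 t, so propellant = m₀ − m_f = 135 − 34.5127 = 100.4873 t.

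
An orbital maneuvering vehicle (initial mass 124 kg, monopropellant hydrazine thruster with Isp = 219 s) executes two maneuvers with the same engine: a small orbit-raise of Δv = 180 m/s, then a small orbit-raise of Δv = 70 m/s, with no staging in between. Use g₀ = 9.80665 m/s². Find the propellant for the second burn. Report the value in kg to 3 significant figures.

v_e = Isp · g₀ = 219 × 9.80665 = 2147.7 m/s.
After the first burn: m = 124 × exp(−180/2147.7) = 124 × 0.91960 = 114.03 kg.
After the second burn: m = 114.03 × exp(−70/2147.7) = 114.03 × 0.96793 = 110.373 kg.
Second-burn propellant = 114.03 − 110.373 = 3.657 kg.

propellant for the second burn ≈ 3.66 kg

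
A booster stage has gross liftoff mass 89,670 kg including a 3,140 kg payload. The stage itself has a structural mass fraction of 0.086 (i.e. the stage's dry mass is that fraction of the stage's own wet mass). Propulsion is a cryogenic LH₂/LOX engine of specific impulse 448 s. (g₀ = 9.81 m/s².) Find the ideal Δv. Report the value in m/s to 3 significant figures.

Δv ≈ 9390 m/s

Stage wet mass = m₀ − payload = 89,670 − 3,140 = 86,530 kg.
Stage dry mass = ε × stage wet mass = 0.086 × 86,530 = 7,441.58 kg.
Burnout mass m_f = stage dry + payload = 7,441.58 + 3,140 = 10,581.58 kg.
v_e = Isp · g₀ = 448 × 9.81 = 4394.9 m/s.
Δv = v_e · ln(89,670/10,581.58) = 4394.9 × ln(8.474) = 4394.9 × 2.1370 ≈ 9392 m/s.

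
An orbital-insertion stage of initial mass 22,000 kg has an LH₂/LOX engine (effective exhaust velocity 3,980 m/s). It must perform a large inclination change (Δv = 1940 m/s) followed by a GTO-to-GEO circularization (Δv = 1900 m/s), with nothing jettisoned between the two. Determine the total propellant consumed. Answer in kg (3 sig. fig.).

total propellant consumed ≈ 13600 kg

After the first burn: m = 22000 × exp(−1940/3980.0) = 22000 × 0.61420 = 13,512.4 kg.
After the second burn: m = 13,512.4 × exp(−1900/3980.0) = 13,512.4 × 0.62040 = 8,383.09 kg.
Total propellant = m₀ − m_final = 22000 − 8,383.09 = 13,616.91 kg.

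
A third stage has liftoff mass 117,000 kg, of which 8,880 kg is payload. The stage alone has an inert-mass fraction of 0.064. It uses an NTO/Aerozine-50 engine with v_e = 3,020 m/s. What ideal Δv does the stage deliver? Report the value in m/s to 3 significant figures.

Δv ≈ 6050 m/s

Stage wet mass = m₀ − payload = 117,000 − 8,880 = 108,120 kg.
Stage dry mass = ε × stage wet mass = 0.064 × 108,120 = 6,919.68 kg.
Burnout mass m_f = stage dry + payload = 6,919.68 + 8,880 = 15,799.68 kg.
Rocket equation: Δv = v_e · ln(117,000/15,799.68) = 3020.0 × ln(7.405) = 3020.0 × 2.0022 ≈ 6047 m/s.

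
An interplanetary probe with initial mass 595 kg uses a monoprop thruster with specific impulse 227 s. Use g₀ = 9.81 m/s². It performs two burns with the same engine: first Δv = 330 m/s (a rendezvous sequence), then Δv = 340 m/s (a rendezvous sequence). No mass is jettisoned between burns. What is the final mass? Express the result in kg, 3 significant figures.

final mass ≈ 440 kg

v_e = Isp · g₀ = 227 × 9.81 = 2226.9 m/s.
After the first burn: m = 595 × exp(−330/2226.9) = 595 × 0.86227 = 513.051 kg.
After the second burn: m = 513.051 × exp(−340/2226.9) = 513.051 × 0.85840 = 440.403 kg.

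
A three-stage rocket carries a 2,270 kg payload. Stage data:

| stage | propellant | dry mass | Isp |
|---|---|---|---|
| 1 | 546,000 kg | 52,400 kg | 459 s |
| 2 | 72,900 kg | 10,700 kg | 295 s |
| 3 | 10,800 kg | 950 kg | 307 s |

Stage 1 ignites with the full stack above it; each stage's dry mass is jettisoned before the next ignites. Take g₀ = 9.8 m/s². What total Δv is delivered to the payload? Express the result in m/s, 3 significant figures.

Ignition mass of stage 1 = 546,000+52,400 + 72,900+10,700 + 10,800+950 + 2,270 = 696,020 kg.
Stage 1: m₀ = 696,020 kg, m_f = 696,020 − 546,000 = 150,020 kg; Δv = 459×9.8×ln(4.64) = 4498.2×1.5346 ≈ 6903 m/s.
Stage 2: m₀ = 97,620 kg, m_f = 97,620 − 72,900 = 24,720 kg; Δv = 295×9.8×ln(3.949) = 2891.0×1.3735 ≈ 3971 m/s.
Stage 3: m₀ = 14,020 kg, m_f = 14,020 − 10,800 = 3,220 kg; Δv = 307×9.8×ln(4.354) = 3008.6×1.4711 ≈ 4426 m/s.
Total Δv = 6903 + 3971 + 4426 = 15300 m/s.

Δv ≈ 15300 m/s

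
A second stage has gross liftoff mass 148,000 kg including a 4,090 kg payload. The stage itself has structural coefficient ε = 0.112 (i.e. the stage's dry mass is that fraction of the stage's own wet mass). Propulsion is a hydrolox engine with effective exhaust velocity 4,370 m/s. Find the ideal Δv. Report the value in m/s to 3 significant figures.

Stage wet mass = m₀ − payload = 148,000 − 4,090 = 143,910 kg.
Stage dry mass = ε × stage wet mass = 0.112 × 143,910 = 16,117.9 kg.
Burnout mass m_f = stage dry + payload = 16,117.9 + 4,090 = 20,207.9 kg.
From the ideal rocket equation, Δv = v_e · ln(148,000/20,207.9) = 4370.0 × ln(7.324) = 4370.0 × 1.9911 ≈ 8701 m/s.

Δv ≈ 8700 m/s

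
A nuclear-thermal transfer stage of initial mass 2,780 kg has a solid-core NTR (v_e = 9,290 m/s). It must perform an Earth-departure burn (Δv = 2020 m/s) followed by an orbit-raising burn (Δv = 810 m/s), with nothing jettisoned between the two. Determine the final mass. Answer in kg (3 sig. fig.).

After the first burn: m = 2780 × exp(−2020/9290.0) = 2780 × 0.80458 = 2,236.73 kg.
After the second burn: m = 2,236.73 × exp(−810/9290.0) = 2,236.73 × 0.91650 = 2,049.96 kg.

final mass ≈ 2050 kg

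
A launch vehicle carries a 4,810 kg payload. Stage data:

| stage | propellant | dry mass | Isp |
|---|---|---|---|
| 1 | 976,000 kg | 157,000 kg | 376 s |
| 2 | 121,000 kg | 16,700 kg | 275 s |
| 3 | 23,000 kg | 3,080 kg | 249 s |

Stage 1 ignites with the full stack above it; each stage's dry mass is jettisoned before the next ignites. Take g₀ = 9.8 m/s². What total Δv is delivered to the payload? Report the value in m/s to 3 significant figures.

Ignition mass of stage 1 = 976,000+157,000 + 121,000+16,700 + 23,000+3,080 + 4,810 = 1,301,590 kg.
Stage 1: m₀ = 1,301,590 kg, m_f = 1,301,590 − 976,000 = 325,590 kg; Δv = 376×9.8×ln(3.998) = 3684.8×1.3857 ≈ 5106 m/s.
Stage 2: m₀ = 168,590 kg, m_f = 168,590 − 121,000 = 47,590 kg; Δv = 275×9.8×ln(3.543) = 2695.0×1.2648 ≈ 3409 m/s.
Stage 3: m₀ = 30,890 kg, m_f = 30,890 − 23,000 = 7,890 kg; Δv = 249×9.8×ln(3.915) = 2440.2×1.3648 ≈ 3330 m/s.
Total Δv = 5106 + 3409 + 3330 = 11845 m/s.

Δv ≈ 11800 m/s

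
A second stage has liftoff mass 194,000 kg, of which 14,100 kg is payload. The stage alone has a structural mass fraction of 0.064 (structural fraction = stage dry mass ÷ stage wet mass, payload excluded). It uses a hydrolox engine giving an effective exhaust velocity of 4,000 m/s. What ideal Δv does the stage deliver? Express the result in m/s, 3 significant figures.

Δv ≈ 8100 m/s

Stage wet mass = m₀ − payload = 194,000 − 14,100 = 179,900 kg.
Stage dry mass = ε × stage wet mass = 0.064 × 179,900 = 11,513.6 kg.
Burnout mass m_f = stage dry + payload = 11,513.6 + 14,100 = 25,613.6 kg.
From the ideal rocket equation, Δv = v_e · ln(194,000/25,613.6) = 4000.0 × ln(7.574) = 4000.0 × 2.0247 ≈ 8099 m/s.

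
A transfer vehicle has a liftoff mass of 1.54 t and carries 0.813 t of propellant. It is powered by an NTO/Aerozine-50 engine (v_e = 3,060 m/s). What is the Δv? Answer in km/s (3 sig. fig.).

m_f = m₀ − m_prop = 1.54 − 0.813 = 0.727 t.
By the Tsiolkovsky rocket equation, Δv = v_e · ln(m₀/m_f) = 3060.0 × ln(2.118) = 3060.0 × 0.7506 ≈ 2296.9 m/s.

Δv ≈ 2.30 km/s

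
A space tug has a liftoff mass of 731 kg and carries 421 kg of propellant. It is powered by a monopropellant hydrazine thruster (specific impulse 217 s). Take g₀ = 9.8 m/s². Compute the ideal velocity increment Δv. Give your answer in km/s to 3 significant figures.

Δv ≈ 1.82 km/s

v_e = Isp · g₀ = 217 × 9.8 = 2126.6 m/s.
m_f = m₀ − m_prop = 731 − 421 = 310 kg.
Rocket equation: Δv = v_e · ln(m₀/m_f) = 2126.6 × ln(2.358) = 2126.6 × 0.8578 ≈ 1824.3 m/s.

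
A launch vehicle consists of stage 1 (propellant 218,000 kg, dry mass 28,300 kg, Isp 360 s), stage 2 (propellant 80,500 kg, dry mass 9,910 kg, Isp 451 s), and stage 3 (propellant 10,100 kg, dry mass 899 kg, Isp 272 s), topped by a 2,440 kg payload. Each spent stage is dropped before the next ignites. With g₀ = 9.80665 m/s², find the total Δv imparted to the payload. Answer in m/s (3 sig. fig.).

Ignition mass of stage 1 = 218,000+28,300 + 80,500+9,910 + 10,100+899 + 2,440 = 350,149 kg.
Stage 1: m₀ = 350,149 kg, m_f = 350,149 − 218,000 = 132,149 kg; Δv = 360×9.80665×ln(2.65) = 3530.4×0.9744 ≈ 3440 m/s.
Stage 2: m₀ = 103,849 kg, m_f = 103,849 − 80,500 = 23,349 kg; Δv = 451×9.80665×ln(4.448) = 4422.8×1.4924 ≈ 6601 m/s.
Stage 3: m₀ = 13,439 kg, m_f = 13,439 − 10,100 = 3,339 kg; Δv = 272×9.80665×ln(4.025) = 2667.4×1.3925 ≈ 3714 m/s.
Total Δv = 3440 + 6601 + 3714 = 13755 m/s.

Δv ≈ 13800 m/s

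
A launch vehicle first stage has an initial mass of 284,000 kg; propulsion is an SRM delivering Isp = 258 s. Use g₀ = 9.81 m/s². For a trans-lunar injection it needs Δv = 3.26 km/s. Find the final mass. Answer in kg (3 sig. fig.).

final mass ≈ 78300 kg

v_e = Isp · g₀ = 258 × 9.81 = 2531.0 m/s.
Using Δv = v_e ln(m₀/m_f): m₀/m_f = exp(Δv / v_e) = exp(3260 / 2531.0) = exp(1.2880) = 3.6257.
m_f = m₀ / 3.6257 = 284,000 / 3.6257 = 78,329.7 kg.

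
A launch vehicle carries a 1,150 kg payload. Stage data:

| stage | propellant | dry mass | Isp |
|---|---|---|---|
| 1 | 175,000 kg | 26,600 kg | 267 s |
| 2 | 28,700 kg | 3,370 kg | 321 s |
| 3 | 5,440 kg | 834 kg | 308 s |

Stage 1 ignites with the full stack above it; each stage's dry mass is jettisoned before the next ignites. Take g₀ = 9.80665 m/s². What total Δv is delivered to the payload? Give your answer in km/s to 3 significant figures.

Δv ≈ 11.5 km/s

Ignition mass of stage 1 = 175,000+26,600 + 28,700+3,370 + 5,440+834 + 1,150 = 241,094 kg.
Stage 1: m₀ = 241,094 kg, m_f = 241,094 − 175,000 = 66,094 kg; Δv = 267×9.80665×ln(3.648) = 2618.4×1.2941 ≈ 3388 m/s.
Stage 2: m₀ = 39,494 kg, m_f = 39,494 − 28,700 = 10,794 kg; Δv = 321×9.80665×ln(3.659) = 3147.9×1.2972 ≈ 4083 m/s.
Stage 3: m₀ = 7,424 kg, m_f = 7,424 − 5,440 = 1,984 kg; Δv = 308×9.80665×ln(3.742) = 3020.4×1.3196 ≈ 3986 m/s.
Total Δv = 3388 + 4083 + 3986 = 11457 m/s.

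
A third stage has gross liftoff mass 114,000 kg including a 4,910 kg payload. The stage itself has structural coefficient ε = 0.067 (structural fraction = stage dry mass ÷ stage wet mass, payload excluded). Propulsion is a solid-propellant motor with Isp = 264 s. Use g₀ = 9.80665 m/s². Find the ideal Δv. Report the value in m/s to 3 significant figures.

Δv ≈ 5780 m/s

Stage wet mass = m₀ − payload = 114,000 − 4,910 = 109,090 kg.
Stage dry mass = ε × stage wet mass = 0.067 × 109,090 = 7,309.03 kg.
Burnout mass m_f = stage dry + payload = 7,309.03 + 4,910 = 12,219.03 kg.
v_e = Isp · g₀ = 264 × 9.80665 = 2589.0 m/s.
From the ideal rocket equation, Δv = v_e · ln(114,000/12,219.03) = 2589.0 × ln(9.33) = 2589.0 × 2.2332 ≈ 5782 m/s.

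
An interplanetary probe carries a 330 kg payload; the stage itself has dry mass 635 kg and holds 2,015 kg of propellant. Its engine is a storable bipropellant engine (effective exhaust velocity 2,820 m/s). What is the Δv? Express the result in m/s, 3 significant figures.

m₀ = payload + dry + propellant = 330 + 635 + 2,015 = 2,980 kg.
m_f = payload + dry = 330 + 635 = 965 kg.
Δv = v_e · ln(m₀/m_f) = 2820.0 × ln(3.088) = 2820.0 × 1.1276 ≈ 3179.7 m/s.

Δv ≈ 3180 m/s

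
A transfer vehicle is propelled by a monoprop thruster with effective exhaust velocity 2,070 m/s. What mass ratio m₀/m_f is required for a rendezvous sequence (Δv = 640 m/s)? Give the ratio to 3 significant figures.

Using Δv = v_e ln(m₀/m_f): m₀/m_f = exp(Δv / v_e) = exp(640 / 2070.0) = exp(0.3092) = 1.3623.

mass ratio ≈ 1.36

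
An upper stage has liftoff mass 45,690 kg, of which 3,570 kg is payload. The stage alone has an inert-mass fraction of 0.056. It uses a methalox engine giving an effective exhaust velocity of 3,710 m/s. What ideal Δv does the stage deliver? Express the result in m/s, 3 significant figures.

Stage wet mass = m₀ − payload = 45,690 − 3,570 = 42,120 kg.
Stage dry mass = ε × stage wet mass = 0.056 × 42,120 = 2,358.72 kg.
Burnout mass m_f = stage dry + payload = 2,358.72 + 3,570 = 5,928.72 kg.
From the ideal rocket equation, Δv = v_e · ln(45,690/5,928.72) = 3710.0 × ln(7.707) = 3710.0 × 2.0421 ≈ 7576 m/s.

Δv ≈ 7580 m/s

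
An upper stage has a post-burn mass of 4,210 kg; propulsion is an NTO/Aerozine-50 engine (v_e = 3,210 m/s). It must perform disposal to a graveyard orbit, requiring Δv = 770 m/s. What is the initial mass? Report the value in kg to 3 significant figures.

Using Δv = v_e ln(m₀/m_f): m₀/m_f = exp(Δv / v_e) = exp(770 / 3210.0) = exp(0.2399) = 1.2711.
m₀ = m_f × 1.2711 = 4,210 × 1.2711 = 5,351.33 kg.

initial mass ≈ 5350 kg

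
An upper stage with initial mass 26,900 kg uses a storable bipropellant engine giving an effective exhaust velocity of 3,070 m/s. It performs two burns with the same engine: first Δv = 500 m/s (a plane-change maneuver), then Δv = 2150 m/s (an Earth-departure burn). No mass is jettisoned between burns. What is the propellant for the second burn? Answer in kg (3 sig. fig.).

propellant for the second burn ≈ 11500 kg

After the first burn: m = 26900 × exp(−500/3070.0) = 26900 × 0.84970 = 22,856.9 kg.
After the second burn: m = 22,856.9 × exp(−2150/3070.0) = 22,856.9 × 0.49642 = 11,346.6 kg.
Second-burn propellant = 22,856.9 − 11,346.6 = 11,510.3 kg.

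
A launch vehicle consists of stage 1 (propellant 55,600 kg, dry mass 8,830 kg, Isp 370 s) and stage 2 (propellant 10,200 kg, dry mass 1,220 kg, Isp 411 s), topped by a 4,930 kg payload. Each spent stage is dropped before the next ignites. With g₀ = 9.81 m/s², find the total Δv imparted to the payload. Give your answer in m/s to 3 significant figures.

Δv ≈ 8170 m/s

Ignition mass of stage 1 = 55,600+8,830 + 10,200+1,220 + 4,930 = 80,780 kg.
Stage 1: m₀ = 80,780 kg, m_f = 80,780 − 55,600 = 25,180 kg; Δv = 370×9.81×ln(3.208) = 3629.7×1.1657 ≈ 4231 m/s.
Stage 2: m₀ = 16,350 kg, m_f = 16,350 − 10,200 = 6,150 kg; Δv = 411×9.81×ln(2.659) = 4031.9×0.9778 ≈ 3942 m/s.
Total Δv = 4231 + 3942 = 8173 m/s.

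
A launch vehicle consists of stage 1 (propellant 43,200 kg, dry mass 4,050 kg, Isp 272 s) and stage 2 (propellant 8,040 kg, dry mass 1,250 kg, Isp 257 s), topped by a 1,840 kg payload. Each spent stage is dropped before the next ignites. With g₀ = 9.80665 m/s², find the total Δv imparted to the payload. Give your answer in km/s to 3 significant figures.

Δv ≈ 6.82 km/s

Ignition mass of stage 1 = 43,200+4,050 + 8,040+1,250 + 1,840 = 58,380 kg.
Stage 1: m₀ = 58,380 kg, m_f = 58,380 − 43,200 = 15,180 kg; Δv = 272×9.80665×ln(3.846) = 2667.4×1.3470 ≈ 3593 m/s.
Stage 2: m₀ = 11,130 kg, m_f = 11,130 − 8,040 = 3,090 kg; Δv = 257×9.80665×ln(3.602) = 2520.3×1.2815 ≈ 3230 m/s.
Total Δv = 3593 + 3230 = 6823 m/s.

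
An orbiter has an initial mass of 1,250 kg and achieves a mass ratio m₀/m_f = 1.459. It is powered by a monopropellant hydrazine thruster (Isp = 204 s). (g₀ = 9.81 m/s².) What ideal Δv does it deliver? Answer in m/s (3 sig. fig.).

v_e = Isp · g₀ = 204 × 9.81 = 2001.2 m/s.
Rocket equation: Δv = v_e · ln(1.459) = 2001.2 × 0.3778 ≈ 756.0 m/s.

Δv ≈ 756 m/s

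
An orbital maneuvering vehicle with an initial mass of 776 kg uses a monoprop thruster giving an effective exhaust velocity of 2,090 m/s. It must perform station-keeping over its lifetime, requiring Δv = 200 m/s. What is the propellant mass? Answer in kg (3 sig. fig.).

By the Tsiolkovsky rocket equation, m₀/m_f = exp(Δv / v_e) = exp(200 / 2090.0) = exp(0.0957) = 1.1004.
m_f = 776 / 1.1004 = 705.198 kg, so propellant = m₀ − m_f = 776 − 705.198 = 70.802 kg.

propellant mass ≈ 70.8 kg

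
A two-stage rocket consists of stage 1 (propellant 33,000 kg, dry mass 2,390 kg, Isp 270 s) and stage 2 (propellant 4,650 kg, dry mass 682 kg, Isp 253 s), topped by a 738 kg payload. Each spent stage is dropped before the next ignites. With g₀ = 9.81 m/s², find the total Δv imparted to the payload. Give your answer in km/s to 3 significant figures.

Ignition mass of stage 1 = 33,000+2,390 + 4,650+682 + 738 = 41,460 kg.
Stage 1: m₀ = 41,460 kg, m_f = 41,460 − 33,000 = 8,460 kg; Δv = 270×9.81×ln(4.901) = 2648.7×1.5894 ≈ 4210 m/s.
Stage 2: m₀ = 6,070 kg, m_f = 6,070 − 4,650 = 1,420 kg; Δv = 253×9.81×ln(4.275) = 2481.9×1.4527 ≈ 3606 m/s.
Total Δv = 4210 + 3606 = 7816 m/s.

Δv ≈ 7.82 km/s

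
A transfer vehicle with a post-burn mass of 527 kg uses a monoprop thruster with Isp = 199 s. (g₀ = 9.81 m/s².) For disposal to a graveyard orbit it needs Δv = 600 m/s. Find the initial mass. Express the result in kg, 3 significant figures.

initial mass ≈ 717 kg

v_e = Isp · g₀ = 199 × 9.81 = 1952.2 m/s.
Rocket equation: m₀/m_f = exp(Δv / v_e) = exp(600 / 1952.2) = exp(0.3073) = 1.3598.
m₀ = m_f × 1.3598 = 527 × 1.3598 = 716.615 kg.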